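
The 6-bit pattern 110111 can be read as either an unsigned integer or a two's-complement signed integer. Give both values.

Unsigned: 110111 = 55.
Signed: MSB=1 → 55 − 64 = -9.

unsigned = 55, signed = -9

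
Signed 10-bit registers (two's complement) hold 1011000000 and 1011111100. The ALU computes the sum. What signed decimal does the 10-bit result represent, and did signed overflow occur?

1011000000 = -320 (signed)
1011111100 = -260 (signed)
  1011000000
+ 1011111100
= 0110111100  (discard carry-out 1)
Result 0110111100: MSB = 0 → value 444.
Both addends are negative but the stored result is non-negative: signed overflow. The true value -320 + (-260) = -580 lies outside [-512, 511].

444; overflow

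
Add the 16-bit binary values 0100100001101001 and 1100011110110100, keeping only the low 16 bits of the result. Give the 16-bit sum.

  0100100001101001
+ 1100011110110100
= 0001000000011101  (discard carry-out 1)

0001000000011101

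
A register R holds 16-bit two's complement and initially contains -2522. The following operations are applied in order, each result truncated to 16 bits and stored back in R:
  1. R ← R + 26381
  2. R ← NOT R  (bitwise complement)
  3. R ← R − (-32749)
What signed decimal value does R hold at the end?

Start: R = -2522 = 1111011000100110.
R = -2522 + 26381 = 23859 = 0101110100110011
R = NOT 0101110100110011 = 1010001011001100 = -23860
R = -23860 − (-32749) = 8889 = 0010001010111001

8889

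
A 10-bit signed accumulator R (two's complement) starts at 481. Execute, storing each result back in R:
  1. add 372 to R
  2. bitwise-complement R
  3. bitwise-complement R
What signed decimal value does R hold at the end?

-171

Start: R = 481 = 0111100001.
R = 481 + 372 = 853; wraps to -171 = 1101010101
R = NOT 1101010101 = 0010101010 = 170
R = NOT 0010101010 = 1101010101 = -171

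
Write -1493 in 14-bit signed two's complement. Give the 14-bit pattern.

11101000101011

|-1493| = 1493 = 00010111010101 in 14 bits.
Invert the bits: 11101000101010. Add 1: 11101000101011.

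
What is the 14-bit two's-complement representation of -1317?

11101011011011

|-1317| = 1317 = 00010100100101 in 14 bits.
Invert the bits: 11101011011010. Add 1: 11101011011011.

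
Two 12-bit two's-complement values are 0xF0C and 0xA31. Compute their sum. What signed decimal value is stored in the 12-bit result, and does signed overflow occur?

-1731; no overflow

0xF0C = 111100001100 = -244 (signed)
0xA31 = 101000110001 = -1487 (signed)
  111100001100
+ 101000110001
= 100100111101  (discard carry-out 1)
Result 100100111101: MSB = 1 → 2365 − 4096 = -1731.
Both addends are negative and so is the stored result: no signed overflow.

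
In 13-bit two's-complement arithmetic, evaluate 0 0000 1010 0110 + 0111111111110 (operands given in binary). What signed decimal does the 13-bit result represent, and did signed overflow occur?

0 0000 1010 0110 → 0000010100110 = 166 (signed)
0111111111110 = 4094 (signed)
  0000010100110
+ 0111111111110
= 1000010100100
Result 1000010100100: MSB = 1 → 4260 − 8192 = -3932.
Both addends are non-negative but the stored result is negative: signed overflow. The true value 166 + 4094 = 4260 lies outside [-4096, 4095].

-3932; overflow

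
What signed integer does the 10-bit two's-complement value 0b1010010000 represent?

MSB is 1, so the value is negative.
Invert: 0101101111. Add 1: 0101110000 = 368. So the value is −368.

-368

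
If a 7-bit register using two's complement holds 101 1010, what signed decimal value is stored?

-38

MSB is 1, so the value is negative.
Unsigned reading: 90. Subtract 2^7 = 128: 90 − 128 = -38.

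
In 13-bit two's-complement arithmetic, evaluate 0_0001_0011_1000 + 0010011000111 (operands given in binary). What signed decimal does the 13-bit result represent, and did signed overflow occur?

1535; no overflow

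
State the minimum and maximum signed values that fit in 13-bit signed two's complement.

Minimum: −2^12 = -4096.
Maximum: 2^12 − 1 = 4095.

min = -4096, max = 4095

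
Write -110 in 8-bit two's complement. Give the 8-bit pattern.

10010010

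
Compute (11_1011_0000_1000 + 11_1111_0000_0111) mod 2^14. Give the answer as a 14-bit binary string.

11101000001111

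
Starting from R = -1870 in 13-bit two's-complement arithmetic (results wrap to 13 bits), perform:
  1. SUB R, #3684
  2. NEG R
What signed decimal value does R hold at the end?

Start: R = -1870 = 1100010110010.
R = -1870 − 3684 = -5554; wraps to 2638 = 0101001001110
R = −(2638) = -2638 = 1010110110010

-2638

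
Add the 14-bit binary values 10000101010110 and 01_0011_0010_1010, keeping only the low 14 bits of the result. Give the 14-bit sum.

  10000101010110
+ 01001100101010
= 11010010000000

11010010000000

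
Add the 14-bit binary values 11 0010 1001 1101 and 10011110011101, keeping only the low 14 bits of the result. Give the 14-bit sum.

01101000111010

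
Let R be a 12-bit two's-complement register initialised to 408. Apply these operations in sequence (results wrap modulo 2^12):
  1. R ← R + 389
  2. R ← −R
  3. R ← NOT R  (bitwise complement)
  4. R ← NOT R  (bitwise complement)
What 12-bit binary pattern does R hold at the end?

110011100011

Start: R = 408 = 000110011000.
R = 408 + 389 = 797 = 001100011101
R = −(797) = -797 = 110011100011
R = NOT 110011100011 = 001100011100 = 796
R = NOT 001100011100 = 110011100011 = -797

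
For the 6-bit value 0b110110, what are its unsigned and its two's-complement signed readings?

unsigned = 54, signed = -10

Unsigned: 110110 = 54.
Signed: MSB=1 → 54 − 64 = -10.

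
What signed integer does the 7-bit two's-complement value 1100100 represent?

MSB is 1, so the value is negative.
Invert: 0011011. Add 1: 0011100 = 28. So the value is −28.

-28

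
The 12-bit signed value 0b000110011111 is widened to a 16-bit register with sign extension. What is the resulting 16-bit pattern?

MSB of 000110011111 is 0; replicate it into the new high bits.
0000|000110011111 → 0000000110011111 (still 415).

0000000110011111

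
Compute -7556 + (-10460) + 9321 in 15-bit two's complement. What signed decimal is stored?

-7556 + (-10460) = -18016 → wraps to 14752 (011100110100000)
14752 + 9321 = 24073 → wraps to -8695 (101111000001001)

-8695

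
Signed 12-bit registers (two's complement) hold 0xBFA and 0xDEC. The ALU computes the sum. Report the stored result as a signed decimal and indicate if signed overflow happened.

-1562; no overflow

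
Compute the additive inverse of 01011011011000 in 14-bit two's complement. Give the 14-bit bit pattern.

10100100101000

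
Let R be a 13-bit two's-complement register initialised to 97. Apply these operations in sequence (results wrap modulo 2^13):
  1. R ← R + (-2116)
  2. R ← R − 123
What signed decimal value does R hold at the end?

Start: R = 97 = 0000001100001.
R = 97 + (-2116) = -2019 = 1100000011101
R = -2019 − 123 = -2142 = 1011110100010

-2142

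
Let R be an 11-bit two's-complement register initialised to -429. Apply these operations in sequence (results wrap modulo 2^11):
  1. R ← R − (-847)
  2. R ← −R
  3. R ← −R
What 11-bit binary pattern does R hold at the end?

00110100010

Start: R = -429 = 11001010011.
R = -429 − (-847) = 418 = 00110100010
R = −(418) = -418 = 11001011110
R = −(-418) = 418 = 00110100010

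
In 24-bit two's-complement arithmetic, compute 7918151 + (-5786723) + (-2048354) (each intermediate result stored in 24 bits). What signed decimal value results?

83074

7918151 + (-5786723) = 2131428 (001000001000010111100100)
2131428 + (-2048354) = 83074 (000000010100010010000010)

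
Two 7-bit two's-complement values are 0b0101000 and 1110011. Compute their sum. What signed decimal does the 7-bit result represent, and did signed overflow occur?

0b0101000 → 0101000 = 40 (signed)
1110011 = -13 (signed)
  0101000
+ 1110011
= 0011011  (discard carry-out 1)
Result 0011011: MSB = 0 → value 27.
Addends have opposite signs, so signed overflow cannot occur.

27; no overflow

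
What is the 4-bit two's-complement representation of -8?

|-8| = 8 = 1000 in 4 bits.
Invert the bits: 0111. Add 1: 1000.

1000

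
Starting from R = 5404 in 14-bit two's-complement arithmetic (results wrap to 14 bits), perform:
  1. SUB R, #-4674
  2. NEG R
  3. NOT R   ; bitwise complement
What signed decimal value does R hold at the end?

-6307

Start: R = 5404 = 01010100011100.
R = 5404 − (-4674) = 10078; wraps to -6306 = 10011101011110
R = −(-6306) = 6306 = 01100010100010
R = NOT 01100010100010 = 10011101011101 = -6307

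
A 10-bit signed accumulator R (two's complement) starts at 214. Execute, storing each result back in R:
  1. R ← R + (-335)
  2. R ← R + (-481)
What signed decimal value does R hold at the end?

422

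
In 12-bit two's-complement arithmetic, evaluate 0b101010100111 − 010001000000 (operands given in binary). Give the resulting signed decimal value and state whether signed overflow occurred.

1639; overflow

0b101010100111 → 101010100111 = -1369 (signed)
010001000000 = 1088 (signed)
Subtract via negate-and-add: invert 010001000000 + 1 = 101111000000 (i.e. -1088).
  101010100111
+ 101111000000
= 011001100111  (discard carry-out 1)
Result 011001100111: MSB = 0 → value 1639.
Both addends (after negating the subtrahend) are negative but the stored result is non-negative: signed overflow. The true value -1369 − 1088 = -2457 lies outside [-2048, 2047].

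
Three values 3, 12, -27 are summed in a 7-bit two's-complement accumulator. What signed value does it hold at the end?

-12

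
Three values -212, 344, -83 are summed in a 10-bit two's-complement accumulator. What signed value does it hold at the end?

-212 + 344 = 132 (0010000100)
132 + (-83) = 49 (0000110001)

49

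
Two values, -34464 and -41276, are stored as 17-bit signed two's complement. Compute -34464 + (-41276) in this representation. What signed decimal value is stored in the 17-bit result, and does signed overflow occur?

55332; overflow

-34464 → 10111100101100000
-41276 → 10101111011000100
  10111100101100000
+ 10101111011000100
= 01101100000100100  (discard carry-out 1)
Result 01101100000100100: MSB = 0 → value 55332.
Both addends are negative but the stored result is non-negative: signed overflow. The true value -34464 + (-41276) = -75740 lies outside [-65536, 65535].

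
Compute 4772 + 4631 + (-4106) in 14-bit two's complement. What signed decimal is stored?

4772 + 4631 = 9403 → wraps to -6981 (10010010111011)
-6981 + (-4106) = -11087 → wraps to 5297 (01010010110001)

5297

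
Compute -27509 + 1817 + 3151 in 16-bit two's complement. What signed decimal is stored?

-22541

-27509 + 1817 = -25692 (1001101110100100)
-25692 + 3151 = -22541 (1010011111110011)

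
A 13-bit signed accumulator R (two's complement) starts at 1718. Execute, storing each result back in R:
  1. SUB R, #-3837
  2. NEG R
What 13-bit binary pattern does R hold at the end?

0101001001101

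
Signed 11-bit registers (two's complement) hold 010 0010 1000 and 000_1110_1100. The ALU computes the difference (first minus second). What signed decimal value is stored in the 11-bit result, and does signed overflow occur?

010 0010 1000 → 01000101000 = 552 (signed)
000_1110_1100 → 00011101100 = 236 (signed)
Subtract via negate-and-add: invert 00011101100 + 1 = 11100010100 (i.e. -236).
  01000101000
+ 11100010100
= 00100111100  (discard carry-out 1)
Result 00100111100: MSB = 0 → value 316.
Addends (after negating the subtrahend) have opposite signs, so signed overflow cannot occur.

316; no overflow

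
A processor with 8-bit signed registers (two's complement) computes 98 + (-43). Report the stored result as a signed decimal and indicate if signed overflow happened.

55; no overflow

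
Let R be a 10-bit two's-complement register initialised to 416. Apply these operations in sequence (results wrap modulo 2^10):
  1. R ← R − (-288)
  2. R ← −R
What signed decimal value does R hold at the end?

320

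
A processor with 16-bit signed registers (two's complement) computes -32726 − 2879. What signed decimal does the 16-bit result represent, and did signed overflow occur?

-32726 → 1000000000101010
2879 → 0000101100111111
Subtract via negate-and-add: invert 0000101100111111 + 1 = 1111010011000001 (i.e. -2879).
  1000000000101010
+ 1111010011000001
= 0111010011101011  (discard carry-out 1)
Result 0111010011101011: MSB = 0 → value 29931.
Both addends (after negating the subtrahend) are negative but the stored result is non-negative: signed overflow. The true value -32726 − 2879 = -35605 lies outside [-32768, 32767].

29931; overflow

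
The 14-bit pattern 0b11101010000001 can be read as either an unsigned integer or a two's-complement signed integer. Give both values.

unsigned = 14977, signed = -1407

Unsigned: 11101010000001 = 14977.
Signed: MSB=1 → 14977 − 16384 = -1407.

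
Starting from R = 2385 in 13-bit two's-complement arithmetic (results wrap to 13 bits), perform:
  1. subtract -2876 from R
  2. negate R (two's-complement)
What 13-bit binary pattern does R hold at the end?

0101101110011

Start: R = 2385 = 0100101010001.
R = 2385 − (-2876) = 5261; wraps to -2931 = 1010010001101
R = −(-2931) = 2931 = 0101101110011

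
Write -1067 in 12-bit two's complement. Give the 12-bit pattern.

101111010101

|-1067| = 1067 = 010000101011 in 12 bits.
Invert the bits: 101111010100. Add 1: 101111010101.
Check: 101111010101 reads as 3029 − 4096 = -1067.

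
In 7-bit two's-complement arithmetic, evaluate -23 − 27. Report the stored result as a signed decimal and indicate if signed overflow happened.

-23 → 1101001
27 → 0011011
Subtract via negate-and-add: invert 0011011 + 1 = 1100101 (i.e. -27).
  1101001
+ 1100101
= 1001110  (discard carry-out 1)
Result 1001110: MSB = 1 → 78 − 128 = -50.
Both addends (after negating the subtrahend) are negative and so is the stored result: no signed overflow.

-50; no overflow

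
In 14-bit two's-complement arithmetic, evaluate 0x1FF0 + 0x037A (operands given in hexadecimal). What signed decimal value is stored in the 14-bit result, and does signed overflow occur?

-7318; overflow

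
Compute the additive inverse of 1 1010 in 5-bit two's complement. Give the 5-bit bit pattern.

00110

Invert: 00101. Add 1: 00110.
Check: 11010 = -6, 00110 = 6.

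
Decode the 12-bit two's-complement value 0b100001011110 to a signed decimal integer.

-1954

MSB is 1, so the value is negative.
Invert: 011110100001. Add 1: 011110100010 = 1954. So the value is −1954.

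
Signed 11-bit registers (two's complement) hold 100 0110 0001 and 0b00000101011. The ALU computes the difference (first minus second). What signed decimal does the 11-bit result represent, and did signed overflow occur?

100 0110 0001 → 10001100001 = -927 (signed)
0b00000101011 → 00000101011 = 43 (signed)
Subtract via negate-and-add: invert 00000101011 + 1 = 11111010101 (i.e. -43).
  10001100001
+ 11111010101
= 10000110110  (discard carry-out 1)
Result 10000110110: MSB = 1 → 1078 − 2048 = -970.
Both addends (after negating the subtrahend) are negative and so is the stored result: no signed overflow.

-970; no overflow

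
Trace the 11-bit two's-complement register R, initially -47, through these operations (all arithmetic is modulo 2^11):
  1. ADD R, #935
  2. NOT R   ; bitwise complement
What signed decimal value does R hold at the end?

-889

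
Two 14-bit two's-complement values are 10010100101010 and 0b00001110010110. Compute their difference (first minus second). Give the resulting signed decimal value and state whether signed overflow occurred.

-7788; no overflow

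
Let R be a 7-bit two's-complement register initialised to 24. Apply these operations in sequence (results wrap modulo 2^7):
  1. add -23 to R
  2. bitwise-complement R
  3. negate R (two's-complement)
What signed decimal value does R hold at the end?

Start: R = 24 = 0011000.
R = 24 + (-23) = 1 = 0000001
R = NOT 0000001 = 1111110 = -2
R = −(-2) = 2 = 0000010

2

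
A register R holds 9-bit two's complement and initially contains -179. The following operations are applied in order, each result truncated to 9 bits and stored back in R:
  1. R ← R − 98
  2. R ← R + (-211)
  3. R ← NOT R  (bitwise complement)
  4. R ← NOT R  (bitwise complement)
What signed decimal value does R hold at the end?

24

Start: R = -179 = 101001101.
R = -179 − 98 = -277; wraps to 235 = 011101011
R = 235 + (-211) = 24 = 000011000
R = NOT 000011000 = 111100111 = -25
R = NOT 111100111 = 000011000 = 24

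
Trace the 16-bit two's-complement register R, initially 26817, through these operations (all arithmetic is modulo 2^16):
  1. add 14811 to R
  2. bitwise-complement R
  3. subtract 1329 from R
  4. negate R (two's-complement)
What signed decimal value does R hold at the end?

-22578

Start: R = 26817 = 0110100011000001.
R = 26817 + 14811 = 41628; wraps to -23908 = 1010001010011100
R = NOT 1010001010011100 = 0101110101100011 = 23907
R = 23907 − 1329 = 22578 = 0101100000110010
R = −(22578) = -22578 = 1010011111001110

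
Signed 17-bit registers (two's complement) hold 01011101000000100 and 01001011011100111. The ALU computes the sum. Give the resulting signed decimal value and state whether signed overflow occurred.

-44821; overflow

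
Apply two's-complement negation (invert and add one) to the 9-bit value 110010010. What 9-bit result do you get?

001101110

Invert: 001101101. Add 1: 001101110.
Check: 110010010 = -110, 001101110 = 110.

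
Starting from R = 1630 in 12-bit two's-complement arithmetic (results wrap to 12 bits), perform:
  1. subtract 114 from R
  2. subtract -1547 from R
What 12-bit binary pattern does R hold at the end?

101111110111

Start: R = 1630 = 011001011110.
R = 1630 − 114 = 1516 = 010111101100
R = 1516 − (-1547) = 3063; wraps to -1033 = 101111110111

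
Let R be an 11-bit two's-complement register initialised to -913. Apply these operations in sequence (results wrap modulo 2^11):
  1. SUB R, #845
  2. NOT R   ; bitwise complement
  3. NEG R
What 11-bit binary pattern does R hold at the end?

00100100011

Start: R = -913 = 10001101111.
R = -913 − 845 = -1758; wraps to 290 = 00100100010
R = NOT 00100100010 = 11011011101 = -291
R = −(-291) = 291 = 00100100011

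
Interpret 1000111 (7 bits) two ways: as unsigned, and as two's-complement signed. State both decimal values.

unsigned = 71, signed = -57

Unsigned: 1000111 = 71.
Signed: MSB=1 → 71 − 128 = -57.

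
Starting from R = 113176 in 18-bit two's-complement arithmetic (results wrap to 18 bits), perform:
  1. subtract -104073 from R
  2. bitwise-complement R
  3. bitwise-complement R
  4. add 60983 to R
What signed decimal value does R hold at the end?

Start: R = 113176 = 011011101000011000.
R = 113176 − (-104073) = 217249; wraps to -44895 = 110101000010100001
R = NOT 110101000010100001 = 001010111101011110 = 44894
R = NOT 001010111101011110 = 110101000010100001 = -44895
R = -44895 + 60983 = 16088 = 000011111011011000

16088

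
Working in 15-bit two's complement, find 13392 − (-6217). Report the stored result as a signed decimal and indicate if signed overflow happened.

-13159; overflow

13392 → 011010001010000
-6217 → 110011110110111
Subtract via negate-and-add: invert 110011110110111 + 1 = 001100001001001 (i.e. 6217).
  011010001010000
+ 001100001001001
= 100110010011001
Result 100110010011001: MSB = 1 → 19609 − 32768 = -13159.
Both addends (after negating the subtrahend) are non-negative but the stored result is negative: signed overflow. The true value 13392 − (-6217) = 19609 lies outside [-16384, 16383].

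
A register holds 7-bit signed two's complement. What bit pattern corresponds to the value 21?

0010101

21 is non-negative, so write it directly in 7 bits: 0010101.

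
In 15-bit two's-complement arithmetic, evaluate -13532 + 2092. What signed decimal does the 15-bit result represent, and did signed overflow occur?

-13532 → 100101100100100
2092 → 000100000101100
  100101100100100
+ 000100000101100
= 101001101010000
Result 101001101010000: MSB = 1 → 21328 − 32768 = -11440.
Addends have opposite signs, so signed overflow cannot occur.

-11440; no overflow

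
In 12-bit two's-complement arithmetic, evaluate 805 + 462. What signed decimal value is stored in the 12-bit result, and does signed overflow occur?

1267; no overflow

805 → 001100100101
462 → 000111001110
  001100100101
+ 000111001110
= 010011110011
Result 010011110011: MSB = 0 → value 1267.
Both addends are non-negative and so is the stored result: no signed overflow.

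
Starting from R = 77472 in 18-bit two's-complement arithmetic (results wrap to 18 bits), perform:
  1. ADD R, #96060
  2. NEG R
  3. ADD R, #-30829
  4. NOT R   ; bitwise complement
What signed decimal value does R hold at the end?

Start: R = 77472 = 010010111010100000.
R = 77472 + 96060 = 173532; wraps to -88612 = 101010010111011100
R = −(-88612) = 88612 = 010101101000100100
R = 88612 + (-30829) = 57783 = 001110000110110111
R = NOT 001110000110110111 = 110001111001001000 = -57784

-57784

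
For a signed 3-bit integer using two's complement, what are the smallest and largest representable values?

min = -4, max = 3

Minimum: −2^2 = -4.
Maximum: 2^2 − 1 = 3.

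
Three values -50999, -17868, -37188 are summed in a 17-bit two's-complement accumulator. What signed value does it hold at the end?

-50999 + (-17868) = -68867 → wraps to 62205 (01111001011111101)
62205 + (-37188) = 25017 (00110000110111001)

25017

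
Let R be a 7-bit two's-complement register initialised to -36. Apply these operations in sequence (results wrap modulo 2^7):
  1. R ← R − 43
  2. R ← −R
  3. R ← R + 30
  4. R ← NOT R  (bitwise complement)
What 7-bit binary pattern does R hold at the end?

0010010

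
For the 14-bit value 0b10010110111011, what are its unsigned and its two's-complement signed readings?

unsigned = 9659, signed = -6725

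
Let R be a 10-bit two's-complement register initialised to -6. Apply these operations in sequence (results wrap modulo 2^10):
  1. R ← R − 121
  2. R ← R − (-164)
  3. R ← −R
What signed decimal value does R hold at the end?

-37

Start: R = -6 = 1111111010.
R = -6 − 121 = -127 = 1110000001
R = -127 − (-164) = 37 = 0000100101
R = −(37) = -37 = 1111011011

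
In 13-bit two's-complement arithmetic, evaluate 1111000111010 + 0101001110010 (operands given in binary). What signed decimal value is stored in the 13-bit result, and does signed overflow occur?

1111000111010 = -454 (signed)
0101001110010 = 2674 (signed)
  1111000111010
+ 0101001110010
= 0100010101100  (discard carry-out 1)
Result 0100010101100: MSB = 0 → value 2220.
Addends have opposite signs, so signed overflow cannot occur.

2220; no overflow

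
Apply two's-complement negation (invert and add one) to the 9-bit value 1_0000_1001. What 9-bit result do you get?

011110111

Invert: 011110110. Add 1: 011110111.
Check: 100001001 = -247, 011110111 = 247.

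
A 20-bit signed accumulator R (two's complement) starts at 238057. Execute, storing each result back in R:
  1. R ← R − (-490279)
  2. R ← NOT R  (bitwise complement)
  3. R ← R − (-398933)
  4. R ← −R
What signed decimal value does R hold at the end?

329404

Start: R = 238057 = 00111010000111101001.
R = 238057 − (-490279) = 728336; wraps to -320240 = 10110001110100010000
R = NOT 10110001110100010000 = 01001110001011101111 = 320239
R = 320239 − (-398933) = 719172; wraps to -329404 = 10101111100101000100
R = −(-329404) = 329404 = 01010000011010111100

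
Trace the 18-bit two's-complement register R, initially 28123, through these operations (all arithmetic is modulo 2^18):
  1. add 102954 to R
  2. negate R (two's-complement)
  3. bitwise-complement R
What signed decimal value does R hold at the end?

-131068

Start: R = 28123 = 000110110111011011.
R = 28123 + 102954 = 131077; wraps to -131067 = 100000000000000101
R = −(-131067) = 131067 = 011111111111111011
R = NOT 011111111111111011 = 100000000000000100 = -131068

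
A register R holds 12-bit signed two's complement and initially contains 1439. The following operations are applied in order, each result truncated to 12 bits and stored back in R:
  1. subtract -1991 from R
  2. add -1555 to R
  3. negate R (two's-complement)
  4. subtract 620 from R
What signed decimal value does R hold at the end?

Start: R = 1439 = 010110011111.
R = 1439 − (-1991) = 3430; wraps to -666 = 110101100110
R = -666 + (-1555) = -2221; wraps to 1875 = 011101010011
R = −(1875) = -1875 = 100010101101
R = -1875 − 620 = -2495; wraps to 1601 = 011001000001

1601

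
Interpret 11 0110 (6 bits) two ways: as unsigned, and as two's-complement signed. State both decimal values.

unsigned = 54, signed = -10

Unsigned: 110110 = 54.
Signed: MSB=1 → 54 − 64 = -10.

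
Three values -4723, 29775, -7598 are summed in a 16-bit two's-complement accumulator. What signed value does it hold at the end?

17454

-4723 + 29775 = 25052 (0110000111011100)
25052 + (-7598) = 17454 (0100010000101110)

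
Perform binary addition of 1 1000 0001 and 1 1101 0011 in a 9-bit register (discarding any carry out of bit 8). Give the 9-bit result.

101010100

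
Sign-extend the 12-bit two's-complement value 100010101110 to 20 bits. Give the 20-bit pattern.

11111111100010101110

MSB of 100010101110 is 1; replicate it into the new high bits.
11111111|100010101110 → 11111111100010101110 (still -1874).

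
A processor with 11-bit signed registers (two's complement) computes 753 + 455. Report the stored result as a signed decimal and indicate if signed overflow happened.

753 → 01011110001
455 → 00111000111
  01011110001
+ 00111000111
= 10010111000
Result 10010111000: MSB = 1 → 1208 − 2048 = -840.
Both addends are non-negative but the stored result is negative: signed overflow. The true value 753 + 455 = 1208 lies outside [-1024, 1023].

-840; overflow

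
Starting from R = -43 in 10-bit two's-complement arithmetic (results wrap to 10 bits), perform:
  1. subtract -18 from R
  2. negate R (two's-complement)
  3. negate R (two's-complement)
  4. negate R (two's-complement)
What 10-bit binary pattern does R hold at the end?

Start: R = -43 = 1111010101.
R = -43 − (-18) = -25 = 1111100111
R = −(-25) = 25 = 0000011001
R = −(25) = -25 = 1111100111
R = −(-25) = 25 = 0000011001

0000011001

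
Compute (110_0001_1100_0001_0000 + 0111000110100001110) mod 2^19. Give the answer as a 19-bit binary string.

  1100001110000010000
+ 0111000110100001110
= 0011010100100011110  (discard carry-out 1)

0011010100100011110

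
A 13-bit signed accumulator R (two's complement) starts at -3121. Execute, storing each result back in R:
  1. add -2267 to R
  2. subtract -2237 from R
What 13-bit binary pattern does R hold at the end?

Start: R = -3121 = 1001111001111.
R = -3121 + (-2267) = -5388; wraps to 2804 = 0101011110100
R = 2804 − (-2237) = 5041; wraps to -3151 = 1001110110001

1001110110001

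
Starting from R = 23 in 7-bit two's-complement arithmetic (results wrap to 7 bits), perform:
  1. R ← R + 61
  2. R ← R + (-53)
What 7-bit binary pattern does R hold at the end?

0011111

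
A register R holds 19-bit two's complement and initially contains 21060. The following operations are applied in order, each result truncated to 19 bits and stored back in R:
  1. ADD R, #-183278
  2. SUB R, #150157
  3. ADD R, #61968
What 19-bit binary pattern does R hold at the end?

1000010110111011001

Start: R = 21060 = 0000101001001000100.
R = 21060 + (-183278) = -162218 = 1011000011001010110
R = -162218 − 150157 = -312375; wraps to 211913 = 0110011101111001001
R = 211913 + 61968 = 273881; wraps to -250407 = 1000010110111011001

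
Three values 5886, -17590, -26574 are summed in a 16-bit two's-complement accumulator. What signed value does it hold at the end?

27258

5886 + (-17590) = -11704 (1101001001001000)
-11704 + (-26574) = -38278 → wraps to 27258 (0110101001111010)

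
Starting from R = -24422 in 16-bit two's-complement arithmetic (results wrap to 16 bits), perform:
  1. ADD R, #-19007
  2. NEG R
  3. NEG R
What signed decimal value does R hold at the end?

22107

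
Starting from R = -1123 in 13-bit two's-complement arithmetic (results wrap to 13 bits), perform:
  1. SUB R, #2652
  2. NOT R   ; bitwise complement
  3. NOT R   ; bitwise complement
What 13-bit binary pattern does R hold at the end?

Start: R = -1123 = 1101110011101.
R = -1123 − 2652 = -3775 = 1000101000001
R = NOT 1000101000001 = 0111010111110 = 3774
R = NOT 0111010111110 = 1000101000001 = -3775

1000101000001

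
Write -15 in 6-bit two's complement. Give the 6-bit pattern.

110001

|-15| = 15 = 001111 in 6 bits.
Invert the bits: 110000. Add 1: 110001.
Check: 110001 reads as 49 − 64 = -15.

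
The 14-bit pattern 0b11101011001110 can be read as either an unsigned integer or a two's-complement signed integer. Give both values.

unsigned = 15054, signed = -1330

Unsigned: 11101011001110 = 15054.
Signed: MSB=1 → 15054 − 16384 = -1330.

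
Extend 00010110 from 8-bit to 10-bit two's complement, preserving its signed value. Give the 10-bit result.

0000010110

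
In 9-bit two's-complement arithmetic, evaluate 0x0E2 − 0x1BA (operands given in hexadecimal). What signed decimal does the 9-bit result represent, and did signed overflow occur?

0x0E2 = 011100010 = 226 (signed)
0x1BA = 110111010 = -70 (signed)
Subtract via negate-and-add: invert 110111010 + 1 = 001000110 (i.e. 70).
  011100010
+ 001000110
= 100101000
Result 100101000: MSB = 1 → 296 − 512 = -216.
Both addends (after negating the subtrahend) are non-negative but the stored result is negative: signed overflow. The true value 226 − (-70) = 296 lies outside [-256, 255].

-216; overflow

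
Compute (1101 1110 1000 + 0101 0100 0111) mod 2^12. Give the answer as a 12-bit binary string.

001100101111

  110111101000
+ 010101000111
= 001100101111  (discard carry-out 1)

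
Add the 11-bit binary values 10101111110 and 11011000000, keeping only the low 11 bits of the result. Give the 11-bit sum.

  10101111110
+ 11011000000
= 10000111110  (discard carry-out 1)

10000111110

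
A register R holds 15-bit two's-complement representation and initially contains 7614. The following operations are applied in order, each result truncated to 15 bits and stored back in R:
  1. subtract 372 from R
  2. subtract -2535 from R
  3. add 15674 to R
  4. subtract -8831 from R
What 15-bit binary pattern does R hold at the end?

Start: R = 7614 = 001110110111110.
R = 7614 − 372 = 7242 = 001110001001010
R = 7242 − (-2535) = 9777 = 010011000110001
R = 9777 + 15674 = 25451; wraps to -7317 = 110001101101011
R = -7317 − (-8831) = 1514 = 000010111101010

000010111101010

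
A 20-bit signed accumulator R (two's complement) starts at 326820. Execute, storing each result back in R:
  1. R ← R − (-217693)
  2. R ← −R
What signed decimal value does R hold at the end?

Start: R = 326820 = 01001111110010100100.
R = 326820 − (-217693) = 544513; wraps to -504063 = 10000100111100000001
R = −(-504063) = 504063 = 01111011000011111111

504063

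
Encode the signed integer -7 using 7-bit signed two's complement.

1111001

|-7| = 7 = 0000111 in 7 bits.
Invert the bits: 1111000. Add 1: 1111001.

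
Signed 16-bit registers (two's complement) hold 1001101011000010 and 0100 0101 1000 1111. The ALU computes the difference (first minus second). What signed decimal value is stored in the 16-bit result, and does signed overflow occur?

1001101011000010 = -25918 (signed)
0100 0101 1000 1111 → 0100010110001111 = 17807 (signed)
Subtract via negate-and-add: invert 0100010110001111 + 1 = 1011101001110001 (i.e. -17807).
  1001101011000010
+ 1011101001110001
= 0101010100110011  (discard carry-out 1)
Result 0101010100110011: MSB = 0 → value 21811.
Both addends (after negating the subtrahend) are negative but the stored result is non-negative: signed overflow. The true value -25918 − 17807 = -43725 lies outside [-32768, 32767].

21811; overflow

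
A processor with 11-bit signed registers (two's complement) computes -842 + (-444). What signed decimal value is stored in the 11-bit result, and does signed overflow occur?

762; overflow

-842 → 10010110110
-444 → 11001000100
  10010110110
+ 11001000100
= 01011111010  (discard carry-out 1)
Result 01011111010: MSB = 0 → value 762.
Both addends are negative but the stored result is non-negative: signed overflow. The true value -842 + (-444) = -1286 lies outside [-1024, 1023].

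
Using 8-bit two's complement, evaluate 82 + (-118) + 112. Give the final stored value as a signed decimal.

82 + (-118) = -36 (11011100)
-36 + 112 = 76 (01001100)

76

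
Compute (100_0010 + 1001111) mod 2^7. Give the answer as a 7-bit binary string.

  1000010
+ 1001111
= 0010001  (discard carry-out 1)

0010001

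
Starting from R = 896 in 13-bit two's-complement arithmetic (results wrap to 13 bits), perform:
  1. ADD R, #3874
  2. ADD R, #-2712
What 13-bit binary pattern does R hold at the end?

0100000001010

Start: R = 896 = 0001110000000.
R = 896 + 3874 = 4770; wraps to -3422 = 1001010100010
R = -3422 + (-2712) = -6134; wraps to 2058 = 0100000001010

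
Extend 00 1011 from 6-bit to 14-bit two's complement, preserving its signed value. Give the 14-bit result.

00000000001011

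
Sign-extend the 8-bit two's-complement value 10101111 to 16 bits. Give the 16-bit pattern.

MSB of 10101111 is 1; replicate it into the new high bits.
11111111|10101111 → 1111111110101111 (still -81).

1111111110101111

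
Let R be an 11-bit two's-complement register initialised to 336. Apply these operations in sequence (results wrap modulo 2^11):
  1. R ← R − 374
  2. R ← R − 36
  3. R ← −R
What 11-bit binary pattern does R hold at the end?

00001001010

Start: R = 336 = 00101010000.
R = 336 − 374 = -38 = 11111011010
R = -38 − 36 = -74 = 11110110110
R = −(-74) = 74 = 00001001010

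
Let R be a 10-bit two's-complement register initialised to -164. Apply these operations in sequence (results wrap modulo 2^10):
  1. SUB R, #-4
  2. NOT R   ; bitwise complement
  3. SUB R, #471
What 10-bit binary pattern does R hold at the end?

1011001000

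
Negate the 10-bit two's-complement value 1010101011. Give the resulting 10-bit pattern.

Invert: 0101010100. Add 1: 0101010101.
Check: 1010101011 = -341, 0101010101 = 341.

0101010101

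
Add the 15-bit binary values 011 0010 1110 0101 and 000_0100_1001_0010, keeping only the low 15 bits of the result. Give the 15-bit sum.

  011001011100101
+ 000010010010010
= 011011101110111

011011101110111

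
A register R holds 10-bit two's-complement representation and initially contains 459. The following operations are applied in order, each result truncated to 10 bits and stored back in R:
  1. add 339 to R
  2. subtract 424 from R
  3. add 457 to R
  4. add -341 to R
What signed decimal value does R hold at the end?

490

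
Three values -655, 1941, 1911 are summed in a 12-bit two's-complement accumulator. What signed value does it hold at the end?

-655 + 1941 = 1286 (010100000110)
1286 + 1911 = 3197 → wraps to -899 (110001111101)

-899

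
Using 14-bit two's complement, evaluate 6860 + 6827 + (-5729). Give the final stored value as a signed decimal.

6860 + 6827 = 13687 → wraps to -2697 (11010101110111)
-2697 + (-5729) = -8426 → wraps to 7958 (01111100010110)

7958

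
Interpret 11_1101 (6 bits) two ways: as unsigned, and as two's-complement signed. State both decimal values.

Unsigned: 111101 = 61.
Signed: MSB=1 → 61 − 64 = -3.

unsigned = 61, signed = -3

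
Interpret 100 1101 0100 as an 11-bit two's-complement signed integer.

MSB is 1, so the value is negative.
Invert: 01100101011. Add 1: 01100101100 = 812. So the value is −812.

-812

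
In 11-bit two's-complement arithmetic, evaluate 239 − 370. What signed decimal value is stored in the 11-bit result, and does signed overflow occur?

239 → 00011101111
370 → 00101110010
Subtract via negate-and-add: invert 00101110010 + 1 = 11010001110 (i.e. -370).
  00011101111
+ 11010001110
= 11101111101
Result 11101111101: MSB = 1 → 1917 − 2048 = -131.
Addends (after negating the subtrahend) have opposite signs, so signed overflow cannot occur.

-131; no overflow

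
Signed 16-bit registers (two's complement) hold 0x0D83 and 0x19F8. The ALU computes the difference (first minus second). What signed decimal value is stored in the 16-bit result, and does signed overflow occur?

0x0D83 = 0000110110000011 = 3459 (signed)
0x19F8 = 0001100111111000 = 6648 (signed)
Subtract via negate-and-add: invert 0001100111111000 + 1 = 1110011000001000 (i.e. -6648).
  0000110110000011
+ 1110011000001000
= 1111001110001011
Result 1111001110001011: MSB = 1 → 62347 − 65536 = -3189.
Addends (after negating the subtrahend) have opposite signs, so signed overflow cannot occur.

-3189; no overflow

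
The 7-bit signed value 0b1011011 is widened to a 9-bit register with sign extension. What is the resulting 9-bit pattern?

MSB of 1011011 is 1; replicate it into the new high bits.
11|1011011 → 111011011 (still -37).

111011011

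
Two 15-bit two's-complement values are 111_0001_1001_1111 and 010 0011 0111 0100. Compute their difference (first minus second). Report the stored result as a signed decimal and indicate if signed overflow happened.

-12757; no overflow

111_0001_1001_1111 → 111000110011111 = -3681 (signed)
010 0011 0111 0100 → 010001101110100 = 9076 (signed)
Subtract via negate-and-add: invert 010001101110100 + 1 = 101110010001100 (i.e. -9076).
  111000110011111
+ 101110010001100
= 100111000101011  (discard carry-out 1)
Result 100111000101011: MSB = 1 → 20011 − 32768 = -12757.
Both addends (after negating the subtrahend) are negative and so is the stored result: no signed overflow.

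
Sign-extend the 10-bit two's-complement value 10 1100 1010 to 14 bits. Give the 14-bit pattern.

11111011001010

MSB of 1011001010 is 1; replicate it into the new high bits.
1111|1011001010 → 11111011001010 (still -310).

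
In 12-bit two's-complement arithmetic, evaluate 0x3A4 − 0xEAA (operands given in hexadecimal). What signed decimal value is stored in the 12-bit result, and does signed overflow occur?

1274; no overflow

0x3A4 = 001110100100 = 932 (signed)
0xEAA = 111010101010 = -342 (signed)
Subtract via negate-and-add: invert 111010101010 + 1 = 000101010110 (i.e. 342).
  001110100100
+ 000101010110
= 010011111010
Result 010011111010: MSB = 0 → value 1274.
Both addends (after negating the subtrahend) are non-negative and so is the stored result: no signed overflow.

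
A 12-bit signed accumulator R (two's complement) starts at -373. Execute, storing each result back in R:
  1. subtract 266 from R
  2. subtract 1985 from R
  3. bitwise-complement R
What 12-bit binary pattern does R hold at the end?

101000111111

Start: R = -373 = 111010001011.
R = -373 − 266 = -639 = 110110000001
R = -639 − 1985 = -2624; wraps to 1472 = 010111000000
R = NOT 010111000000 = 101000111111 = -1473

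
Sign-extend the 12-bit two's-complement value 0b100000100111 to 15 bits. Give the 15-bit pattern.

MSB of 100000100111 is 1; replicate it into the new high bits.
111|100000100111 → 111100000100111 (still -2009).

111100000100111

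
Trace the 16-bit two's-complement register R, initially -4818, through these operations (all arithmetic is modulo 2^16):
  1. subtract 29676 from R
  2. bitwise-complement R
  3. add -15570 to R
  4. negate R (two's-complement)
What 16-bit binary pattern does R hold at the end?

1011011000010101

Start: R = -4818 = 1110110100101110.
R = -4818 − 29676 = -34494; wraps to 31042 = 0111100101000010
R = NOT 0111100101000010 = 1000011010111101 = -31043
R = -31043 + (-15570) = -46613; wraps to 18923 = 0100100111101011
R = −(18923) = -18923 = 1011011000010101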